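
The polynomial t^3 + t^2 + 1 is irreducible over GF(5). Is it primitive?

No

Write f(t) = t^3 + t^2 + 1.
|GF(5^3)^×| = 5^3 − 1 = 124. Prime factorization: 124 = 2^2·31.
f is primitive ⇔ t has order 124 in GF(5)[t]/(f), i.e. t^(124/q) ≠ 1 for each prime q | 124.
t^(62) mod f = 1
t^(4) mod f = t^2 + 4t + 1.
Since t^(62) = 1, the order of t divides 62 < 124; not primitive.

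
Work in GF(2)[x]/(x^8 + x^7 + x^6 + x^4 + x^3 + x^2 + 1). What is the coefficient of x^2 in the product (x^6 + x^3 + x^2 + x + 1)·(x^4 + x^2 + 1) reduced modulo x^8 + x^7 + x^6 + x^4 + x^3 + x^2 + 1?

0

Multiply in GF(2)[x]: (x^6 + x^3 + x^2 + x + 1)·(x^4 + x^2 + 1) = x^10 + x^8 + x^7 + x + 1.
Reduce using x^8 ≡ x^7 + x^6 + x^4 + x^3 + x^2 + 1 (mod x^8 + x^7 + x^6 + x^4 + x^3 + x^2 + 1).
Reduced: x^7 + x^4.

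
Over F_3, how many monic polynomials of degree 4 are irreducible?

18

x^(3^4) − x is the product of all monic irreducibles of degree dividing 4; Möbius inversion gives N = (1/4) Σ μ(4/d)·3^d.
Divisors of 4: 1, 2, 4; μ(4/d) for each: 0, -1, 1.
Σ = − 3^2 + 3^4 = 72.
N = 72/4 = 18.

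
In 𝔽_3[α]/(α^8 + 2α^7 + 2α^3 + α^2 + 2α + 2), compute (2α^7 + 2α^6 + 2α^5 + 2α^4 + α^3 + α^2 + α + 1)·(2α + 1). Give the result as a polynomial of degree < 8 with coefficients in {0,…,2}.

α^7 + α^4 + α^3 + 2α^2 + α + 2

Multiply in 𝔽_3[α]: (2α^7 + 2α^6 + 2α^5 + 2α^4 + α^3 + α^2 + α + 1)·(2α + 1) = α^8 + α^4 + 1.
Reduce using α^8 ≡ α^7 + α^3 + 2α^2 + α + 1 (mod α^8 + 2α^7 + 2α^3 + α^2 + 2α + 2).
Reduced: α^7 + α^4 + α^3 + 2α^2 + α + 2.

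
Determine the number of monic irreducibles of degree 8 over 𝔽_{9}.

Gauss's count: N_{9}(8) = (1/8) Σ_{d|8} μ(8/d)·9^d.
Divisors of 8: 1, 2, 4, 8; μ(8/d) for each: 0, 0, -1, 1.
Σ = − 9^4 + 9^8 = 43040160.
N = 43040160/8 = 5380020.

5380020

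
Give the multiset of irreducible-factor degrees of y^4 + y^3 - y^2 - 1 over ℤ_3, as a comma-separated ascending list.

1, 3

Write f(y) = y^4 + y^3 - y^2 - 1.
Roots in ℤ_3: f(0) = 2; f(1) = 0 → root; f(2) = 1.
Linear factors from roots: (y - 1).
Complete factorization: f(y) = (y - 1)·(y^3 - y^2 + y + 1).
Factor degrees with multiplicity: 1 + 3 = 4.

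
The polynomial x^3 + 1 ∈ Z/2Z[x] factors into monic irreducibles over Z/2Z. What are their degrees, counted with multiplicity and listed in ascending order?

Write f(x) = x^3 + 1.
Roots in Z/2Z: f(0) = 1; f(1) = 0 → root.
Linear factors from roots: (x + 1).
Complete factorization: f(x) = (x + 1)·(x^2 + x + 1).
Factor degrees with multiplicity: 1 + 2 = 3.

1, 2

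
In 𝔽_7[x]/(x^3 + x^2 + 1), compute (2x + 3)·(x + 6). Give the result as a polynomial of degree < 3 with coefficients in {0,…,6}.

2x^2 + x + 4

Multiply in 𝔽_7[x]: (2x + 3)·(x + 6) = 2x^2 + x + 4.
Reduced: 2x^2 + x + 4.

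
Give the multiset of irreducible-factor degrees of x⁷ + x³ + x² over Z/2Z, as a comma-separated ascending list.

1, 1, 2, 3

Write h(x) = x⁷ + x³ + x².
Roots in Z/2Z: h(0) = 0 → root; h(1) = 1.
Linear factors from roots: (x).
Complete factorization: h(x) = (x)^2·(x² + x + 1)·(x³ + x² + 1).
Factor degrees with multiplicity: 1 + 1 + 2 + 3 = 7.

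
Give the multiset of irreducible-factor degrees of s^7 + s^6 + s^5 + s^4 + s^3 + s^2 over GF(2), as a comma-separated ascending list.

Write g(s) = s^7 + s^6 + s^5 + s^4 + s^3 + s^2.
Roots in GF(2): g(0) = 0 → root; g(1) = 0 → root.
Linear factors from roots: (s), (s + 1).
Complete factorization: g(s) = (s + 1)·(s)^2·(s^2 + s + 1)^2.
Factor degrees with multiplicity: 1 + 1 + 1 + 2 + 2 = 7.

1, 1, 1, 2, 2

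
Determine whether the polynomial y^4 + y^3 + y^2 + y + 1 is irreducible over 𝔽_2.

Write m(y) = y^4 + y^3 + y^2 + y + 1.
Check for roots in 𝔽_2: m(0) = 1; m(1) = 1.
No roots, so no linear factors.
Monic irreducibles of degree 2 over GF(2): y^2 + y + 1.
None of them divide m (all give nonzero remainder).
No irreducible factor of degree ≤ 2 exists, so m is irreducible over GF(2).

Yes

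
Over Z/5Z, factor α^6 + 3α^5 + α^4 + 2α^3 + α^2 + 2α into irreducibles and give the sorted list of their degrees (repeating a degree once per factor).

Write g(α) = α^6 + 3α^5 + α^4 + 2α^3 + α^2 + 2α.
Roots in Z/5Z: g(0) = 0 → root; g(1) = 0 → root; g(2) = 0 → root; g(3) = 3; g(4) = 1.
Linear factors from roots: (α), (α + 4), (α + 3).
Complete factorization: g(α) = (α)·(α + 3)·(α + 4)^2·(α^2 + 2α + 4).
Factor degrees with multiplicity: 1 + 1 + 1 + 1 + 2 = 6.

1, 1, 1, 1, 2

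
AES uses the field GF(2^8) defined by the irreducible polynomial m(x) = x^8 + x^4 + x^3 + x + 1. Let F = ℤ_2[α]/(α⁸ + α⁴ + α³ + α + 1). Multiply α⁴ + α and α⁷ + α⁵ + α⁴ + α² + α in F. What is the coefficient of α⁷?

1

Multiply in ℤ_2[α]: (α⁴ + α)·(α⁷ + α⁵ + α⁴ + α² + α) = α¹¹ + α⁹ + α³ + α².
Reduce using α⁸ ≡ α⁴ + α³ + α + 1 (mod α⁸ + α⁴ + α³ + α + 1).
Reduced: α⁷ + α⁶ + α⁵ + α.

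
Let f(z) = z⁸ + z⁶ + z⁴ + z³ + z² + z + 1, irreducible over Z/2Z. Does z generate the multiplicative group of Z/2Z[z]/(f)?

Yes

|GF(2^8)^×| = 2^8 − 1 = 255. Prime factorization: 255 = 3·5·17.
f is primitive ⇔ z has order 255 in GF(2)[z]/(f), i.e. z^(255/q) ≠ 1 for each prime q | 255.
z^(85) mod f = z⁴ + z³ + z.
z^(51) mod f = z⁶ + z³.
z^(15) mod f = z⁶ + z + 1.
None equal 1, so z has full order 255; f is primitive.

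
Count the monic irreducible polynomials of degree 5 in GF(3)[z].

Gauss's count: N_{3}(5) = (1/5) Σ_{d|5} μ(5/d)·3^d.
Divisors of 5: 1, 5; μ(5/d) for each: -1, 1.
Σ = − 3^1 + 3^5 = 240.
N = 240/5 = 48.

48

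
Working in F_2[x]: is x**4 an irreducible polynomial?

Write f(x) = x**4.
Check for roots in F_2: f(0) = 0 → root; f(1) = 1.
f(0) = 0, so (x) divides f(x); f is reducible.

No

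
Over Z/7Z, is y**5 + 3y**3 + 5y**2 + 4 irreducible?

Write g(y) = y**5 + 3y**3 + 5y**2 + 4.
Check for roots in Z/7Z: g(0) = 4; g(1) = 6; g(2) = 3; g(3) = 2; g(4) = 5; g(5) = 3; g(6) = 5.
No roots, so no linear factors.
Degree-2 irreducible divisors: test the 21 monic irreducibles of degree 2 over GF(7).
None of them divide g (all give nonzero remainder).
No irreducible factor of degree ≤ 2 exists, so g is irreducible over GF(7).

Yes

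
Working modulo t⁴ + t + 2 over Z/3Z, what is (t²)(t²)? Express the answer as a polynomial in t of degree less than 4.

Multiply in Z/3Z[t]: (t²)·(t²) = t⁴.
Reduce using t⁴ ≡ 2t + 1 (mod t⁴ + t + 2).
Reduced: 2t + 1.

2t + 1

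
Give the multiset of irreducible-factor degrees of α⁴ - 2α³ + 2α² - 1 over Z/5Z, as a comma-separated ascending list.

1, 3

Write f(α) = α⁴ - 2α³ + 2α² - 1.
Roots in Z/5Z: f(0) = 4; f(1) = 0 → root; f(2) = 2; f(3) = 4; f(4) = 4.
Linear factors from roots: (α - 1).
Complete factorization: f(α) = (α - 1)·(α³ - α² + α + 1).
Factor degrees with multiplicity: 1 + 3 = 4.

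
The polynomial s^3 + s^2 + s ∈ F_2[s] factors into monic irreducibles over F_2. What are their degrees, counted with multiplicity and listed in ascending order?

Write h(s) = s^3 + s^2 + s.
Roots in F_2: h(0) = 0 → root; h(1) = 1.
Linear factors from roots: (s).
Complete factorization: h(s) = (s)·(s^2 + s + 1).
Factor degrees with multiplicity: 1 + 2 = 3.

1, 2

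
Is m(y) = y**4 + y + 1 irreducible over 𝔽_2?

Check for roots in 𝔽_2: m(0) = 1; m(1) = 1.
No roots, so no linear factors.
Monic irreducibles of degree 2 over GF(2): y**2 + y + 1.
None of them divide m (all give nonzero remainder).
No irreducible factor of degree ≤ 2 exists, so m is irreducible over GF(2).

Yes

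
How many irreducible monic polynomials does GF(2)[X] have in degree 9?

56

Gauss's count: N_{2}(9) = (1/9) Σ_{d|9} μ(9/d)·2^d.
Divisors of 9: 1, 3, 9; μ(9/d) for each: 0, -1, 1.
Σ = − 2^3 + 2^9 = 504.
N = 504/9 = 56.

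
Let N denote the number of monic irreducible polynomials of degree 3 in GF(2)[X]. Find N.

x^(2^3) − x is the product of all monic irreducibles of degree dividing 3; Möbius inversion gives N = (1/3) Σ μ(3/d)·2^d.
Divisors of 3: 1, 3; μ(3/d) for each: -1, 1.
Σ = − 2^1 + 2^3 = 6.
N = 6/3 = 2.

2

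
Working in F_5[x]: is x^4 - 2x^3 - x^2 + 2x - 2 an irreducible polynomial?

Yes

Write f(x) = x^4 - 2x^3 - x^2 + 2x - 2.
Check for roots in F_5: f(0) = 3; f(1) = 3; f(2) = 3; f(3) = 2; f(4) = 3.
No roots, so no linear factors.
Degree-2 irreducible divisors: test the 10 monic irreducibles of degree 2 over GF(5).
None of them divide f (all give nonzero remainder).
No irreducible factor of degree ≤ 2 exists, so f is irreducible over GF(5).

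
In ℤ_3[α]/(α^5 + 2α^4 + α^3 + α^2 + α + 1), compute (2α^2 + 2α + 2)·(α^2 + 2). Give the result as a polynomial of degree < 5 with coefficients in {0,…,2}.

2α^4 + 2α^3 + α + 1

Multiply in ℤ_3[α]: (2α^2 + 2α + 2)·(α^2 + 2) = 2α^4 + 2α^3 + α + 1.
Reduced: 2α^4 + 2α^3 + α + 1.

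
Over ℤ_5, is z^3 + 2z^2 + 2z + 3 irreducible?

Write h(z) = z^3 + 2z^2 + 2z + 3.
Check for roots in ℤ_5: h(0) = 3; h(1) = 3; h(2) = 3; h(3) = 4; h(4) = 2.
No roots. A degree-3 polynomial over a field with no linear factor is irreducible.

Yes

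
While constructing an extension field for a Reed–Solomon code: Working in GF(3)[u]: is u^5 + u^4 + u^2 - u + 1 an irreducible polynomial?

Write m(u) = u^5 + u^4 + u^2 - u + 1.
Check for roots in GF(3): m(0) = 1; m(1) = 0 → root; m(2) = 0 → root.
m(1) = 0, so (u − 1) divides m(u); m is reducible.

No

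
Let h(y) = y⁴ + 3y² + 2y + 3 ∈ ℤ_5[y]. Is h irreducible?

No

Check for roots in ℤ_5: h(0) = 3; h(1) = 4; h(2) = 0 → root; h(3) = 2; h(4) = 0 → root.
h(2) = 0, so (y − 2) divides h(y); h is reducible.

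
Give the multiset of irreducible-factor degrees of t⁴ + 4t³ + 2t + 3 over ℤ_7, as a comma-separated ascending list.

4

Write h(t) = t⁴ + 4t³ + 2t + 3.
Complete factorization: h(t) = (t⁴ + 4t³ + 2t + 3).
Factor degrees with multiplicity: 4 = 4.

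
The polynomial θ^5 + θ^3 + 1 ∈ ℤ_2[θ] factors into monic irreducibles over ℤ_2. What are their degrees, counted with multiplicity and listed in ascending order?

5

Write f(θ) = θ^5 + θ^3 + 1.
Roots in ℤ_2: f(0) = 1; f(1) = 1.
Complete factorization: f(θ) = (θ^5 + θ^3 + 1).
Factor degrees with multiplicity: 5 = 5.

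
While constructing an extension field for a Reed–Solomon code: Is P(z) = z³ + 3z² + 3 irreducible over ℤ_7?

No

Check for roots in ℤ_7: P(0) = 3; P(1) = 0 → root; P(2) = 2; P(3) = 1; P(4) = 3; P(5) = 0 → root; P(6) = 5.
P(1) = 0, so (z − 1) divides P(z); P is reducible.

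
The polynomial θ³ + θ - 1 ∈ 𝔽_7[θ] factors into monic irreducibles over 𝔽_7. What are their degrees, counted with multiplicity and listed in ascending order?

Write f(θ) = θ³ + θ - 1.
Complete factorization: f(θ) = (θ³ + θ - 1).
Factor degrees with multiplicity: 3 = 3.

3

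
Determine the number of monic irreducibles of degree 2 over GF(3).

x^(3^2) − x is the product of all monic irreducibles of degree dividing 2; Möbius inversion gives N = (1/2) Σ μ(2/d)·3^d.
Divisors of 2: 1, 2; μ(2/d) for each: -1, 1.
Σ = − 3^1 + 3^2 = 6.
N = 6/2 = 3.

3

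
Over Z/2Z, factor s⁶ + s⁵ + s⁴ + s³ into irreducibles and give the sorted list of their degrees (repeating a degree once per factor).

Write h(s) = s⁶ + s⁵ + s⁴ + s³.
Roots in Z/2Z: h(0) = 0 → root; h(1) = 0 → root.
Linear factors from roots: (s), (s + 1).
Complete factorization: h(s) = (s)^3·(s + 1)^3.
Factor degrees with multiplicity: 1 + 1 + 1 + 1 + 1 + 1 = 6.

1, 1, 1, 1, 1, 1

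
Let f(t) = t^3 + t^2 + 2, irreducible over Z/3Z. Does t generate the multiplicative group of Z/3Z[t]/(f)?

No

|GF(3^3)^×| = 3^3 − 1 = 26. Prime factorization: 26 = 2·13.
f is primitive ⇔ t has order 26 in GF(3)[t]/(f), i.e. t^(26/q) ≠ 1 for each prime q | 26.
t^(13) mod f = 1
t^(2) mod f = t^2.
Since t^(13) = 1, the order of t divides 13 < 26; not primitive.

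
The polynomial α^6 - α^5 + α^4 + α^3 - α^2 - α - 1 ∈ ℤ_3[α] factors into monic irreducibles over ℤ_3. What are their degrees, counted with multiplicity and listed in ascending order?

2, 2, 2

Write f(α) = α^6 - α^5 + α^4 + α^3 - α^2 - α - 1.
Roots in ℤ_3: f(0) = 2; f(1) = 2; f(2) = 1.
Complete factorization: f(α) = (α^2 - α - 1)·(α^2 + 1)^2.
Factor degrees with multiplicity: 2 + 2 + 2 = 6.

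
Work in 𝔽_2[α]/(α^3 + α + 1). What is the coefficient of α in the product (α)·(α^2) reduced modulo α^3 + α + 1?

1

Multiply in 𝔽_2[α]: (α)·(α^2) = α^3.
Reduce using α^3 ≡ α + 1 (mod α^3 + α + 1).
Reduced: α + 1.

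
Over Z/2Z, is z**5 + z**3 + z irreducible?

No

Write g(z) = z**5 + z**3 + z.
Check for roots in Z/2Z: g(0) = 0 → root; g(1) = 1.
g(0) = 0, so (z) divides g(z); g is reducible.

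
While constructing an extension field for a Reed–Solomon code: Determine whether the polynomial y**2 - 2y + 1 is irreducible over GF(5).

No

Write P(y) = y**2 - 2y + 1.
Check for roots in GF(5): P(0) = 1; P(1) = 0 → root; P(2) = 1; P(3) = 4; P(4) = 4.
P(1) = 0, so (y − 1) divides P(y); P is reducible.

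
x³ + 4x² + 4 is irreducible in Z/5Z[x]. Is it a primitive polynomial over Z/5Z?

No

Write f(x) = x³ + 4x² + 4.
|GF(5^3)^×| = 5^3 − 1 = 124. Prime factorization: 124 = 2^2·31.
f is primitive ⇔ x has order 124 in GF(5)[x]/(f), i.e. x^(124/q) ≠ 1 for each prime q | 124.
x^(62) mod f = 1
x^(4) mod f = x² + x + 1.
Since x^(62) = 1, the order of x divides 62 < 124; not primitive.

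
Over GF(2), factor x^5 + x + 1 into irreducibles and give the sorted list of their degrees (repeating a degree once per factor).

Write f(x) = x^5 + x + 1.
Roots in GF(2): f(0) = 1; f(1) = 1.
Complete factorization: f(x) = (x^2 + x + 1)·(x^3 + x^2 + 1).
Factor degrees with multiplicity: 2 + 3 = 5.

2, 3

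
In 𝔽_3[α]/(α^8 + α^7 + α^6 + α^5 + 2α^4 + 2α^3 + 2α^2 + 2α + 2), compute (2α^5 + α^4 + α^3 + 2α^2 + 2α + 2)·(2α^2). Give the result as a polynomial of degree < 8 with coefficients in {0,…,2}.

Multiply in 𝔽_3[α]: (2α^5 + α^4 + α^3 + 2α^2 + 2α + 2)·(2α^2) = α^7 + 2α^6 + 2α^5 + α^4 + α^3 + α^2.
Reduced: α^7 + 2α^6 + 2α^5 + α^4 + α^3 + α^2.

α^7 + 2α^6 + 2α^5 + α^4 + α^3 + α^2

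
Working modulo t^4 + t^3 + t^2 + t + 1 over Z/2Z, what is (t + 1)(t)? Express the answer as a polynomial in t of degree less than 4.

t^2 + t

Multiply in Z/2Z[t]: (t + 1)·(t) = t^2 + t.
Reduced: t^2 + t.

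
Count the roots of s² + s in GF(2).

2

Write g(s) = s² + s.
Evaluate at each of the 2 elements of GF(2):
g(0) = 0 → root; g(1) = 0 → root.
Roots: {0, 1}.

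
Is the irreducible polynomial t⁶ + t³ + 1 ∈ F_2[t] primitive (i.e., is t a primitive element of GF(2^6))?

No

Write f(t) = t⁶ + t³ + 1.
|GF(2^6)^×| = 2^6 − 1 = 63. Prime factorization: 63 = 3^2·7.
f is primitive ⇔ t has order 63 in GF(2)[t]/(f), i.e. t^(63/q) ≠ 1 for each prime q | 63.
t^(21) mod f = t³.
t^(9) mod f = 1
Since t^(9) = 1, the order of t divides 9 < 63; not primitive.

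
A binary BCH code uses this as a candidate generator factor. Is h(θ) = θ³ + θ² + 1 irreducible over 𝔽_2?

Check for roots in 𝔽_2: h(0) = 1; h(1) = 1.
No roots. A degree-3 polynomial over a field with no linear factor is irreducible.

Yes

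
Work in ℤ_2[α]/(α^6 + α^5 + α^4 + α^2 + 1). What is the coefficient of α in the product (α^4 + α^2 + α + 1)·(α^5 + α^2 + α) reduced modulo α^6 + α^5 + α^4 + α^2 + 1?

0

Multiply in ℤ_2[α]: (α^4 + α^2 + α + 1)·(α^5 + α^2 + α) = α^9 + α^7 + α^4 + α.
Reduce using α^6 ≡ α^5 + α^4 + α^2 + 1 (mod α^6 + α^5 + α^4 + α^2 + 1).
Reduced: α^2.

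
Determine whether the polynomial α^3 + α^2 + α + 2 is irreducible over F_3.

Write P(α) = α^3 + α^2 + α + 2.
Check for roots in F_3: P(0) = 2; P(1) = 2; P(2) = 1.
No roots. A degree-3 polynomial over a field with no linear factor is irreducible.

Yes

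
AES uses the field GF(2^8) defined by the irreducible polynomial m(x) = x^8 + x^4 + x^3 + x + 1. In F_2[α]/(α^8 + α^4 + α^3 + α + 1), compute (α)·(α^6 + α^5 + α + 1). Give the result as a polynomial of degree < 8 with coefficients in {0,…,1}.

α^7 + α^6 + α^2 + α

Multiply in F_2[α]: (α)·(α^6 + α^5 + α + 1) = α^7 + α^6 + α^2 + α.
Reduced: α^7 + α^6 + α^2 + α.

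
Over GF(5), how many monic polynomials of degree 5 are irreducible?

624

By the necklace-counting formula, N_5(5) = (1/5) Σ_{d|5} μ(5/d)·5^d.
Divisors of 5: 1, 5; μ(5/d) for each: -1, 1.
Σ = − 5^1 + 5^5 = 3120.
N = 3120/5 = 624.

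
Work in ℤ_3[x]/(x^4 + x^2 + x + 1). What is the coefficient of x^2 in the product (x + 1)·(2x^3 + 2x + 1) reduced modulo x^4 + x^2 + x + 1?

0

Multiply in ℤ_3[x]: (x + 1)·(2x^3 + 2x + 1) = 2x^4 + 2x^3 + 2x^2 + 1.
Reduce using x^4 ≡ 2x^2 + 2x + 2 (mod x^4 + x^2 + x + 1).
Reduced: 2x^3 + x + 2.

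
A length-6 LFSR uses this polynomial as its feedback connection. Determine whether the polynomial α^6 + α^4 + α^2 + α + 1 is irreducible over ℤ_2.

Write P(α) = α^6 + α^4 + α^2 + α + 1.
Check for roots in ℤ_2: P(0) = 1; P(1) = 1.
No roots, so no linear factors.
Monic irreducibles of degree 2 over GF(2): α^2 + α + 1.
None of them divide P (all give nonzero remainder).
Monic irreducibles of degree 3 over GF(2): α^3 + α + 1, α^3 + α^2 + 1.
None of them divide P (all give nonzero remainder).
No irreducible factor of degree ≤ 3 exists, so P is irreducible over GF(2).

Yes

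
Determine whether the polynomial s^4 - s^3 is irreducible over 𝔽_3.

No

Write f(s) = s^4 - s^3.
Check for roots in 𝔽_3: f(0) = 0 → root; f(1) = 0 → root; f(2) = 2.
f(0) = 0, so (s) divides f(s); f is reducible.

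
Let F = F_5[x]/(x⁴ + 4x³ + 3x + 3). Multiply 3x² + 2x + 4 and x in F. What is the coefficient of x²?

2

Multiply in F_5[x]: (3x² + 2x + 4)·(x) = 3x³ + 2x² + 4x.
Reduced: 3x³ + 2x² + 4x.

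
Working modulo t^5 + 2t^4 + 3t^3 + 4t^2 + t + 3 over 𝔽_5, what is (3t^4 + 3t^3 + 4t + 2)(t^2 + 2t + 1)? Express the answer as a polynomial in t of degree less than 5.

Multiply in 𝔽_5[t]: (3t^4 + 3t^3 + 4t + 2)·(t^2 + 2t + 1) = 3t^6 + 4t^5 + 4t^4 + 2t^3 + 3t + 2.
Reduce using t^5 ≡ 3t^4 + 2t^3 + t^2 + 4t + 2 (mod t^5 + 2t^4 + 3t^3 + 4t^2 + t + 3).
Reduced: 4t^4 + t^3 + t + 3.

4t^4 + t^3 + t + 3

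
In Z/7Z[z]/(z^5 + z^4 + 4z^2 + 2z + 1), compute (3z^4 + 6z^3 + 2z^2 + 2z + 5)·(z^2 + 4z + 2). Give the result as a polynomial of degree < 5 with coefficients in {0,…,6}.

3z^4 + 3z^3 + 5z + 2

Multiply in Z/7Z[z]: (3z^4 + 6z^3 + 2z^2 + 2z + 5)·(z^2 + 4z + 2) = 3z^6 + 4z^5 + 4z^4 + z^3 + 3z^2 + 3z + 3.
Reduce using z^5 ≡ 6z^4 + 3z^2 + 5z + 6 (mod z^5 + z^4 + 4z^2 + 2z + 1).
Reduced: 3z^4 + 3z^3 + 5z + 2.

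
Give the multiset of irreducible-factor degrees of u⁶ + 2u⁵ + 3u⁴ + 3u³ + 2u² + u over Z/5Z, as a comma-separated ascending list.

1, 1, 1, 1, 2

Write h(u) = u⁶ + 2u⁵ + 3u⁴ + 3u³ + 2u² + u.
Roots in Z/5Z: h(0) = 0 → root; h(1) = 2; h(2) = 0 → root; h(3) = 0 → root; h(4) = 0 → root.
Linear factors from roots: (u), (u + 3), (u + 2), (u + 1).
Complete factorization: h(u) = (u)·(u + 1)·(u + 2)·(u + 3)·(u² + u + 1).
Factor degrees with multiplicity: 1 + 1 + 1 + 1 + 2 = 6.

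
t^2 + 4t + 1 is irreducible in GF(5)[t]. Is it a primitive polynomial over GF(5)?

Write f(t) = t^2 + 4t + 1.
|GF(5^2)^×| = 5^2 − 1 = 24. Prime factorization: 24 = 2^3·3.
f is primitive ⇔ t has order 24 in GF(5)[t]/(f), i.e. t^(24/q) ≠ 1 for each prime q | 24.
t^(12) mod f = 1
t^(8) mod f = t + 4.
Since t^(12) = 1, the order of t divides 12 < 24; not primitive.

No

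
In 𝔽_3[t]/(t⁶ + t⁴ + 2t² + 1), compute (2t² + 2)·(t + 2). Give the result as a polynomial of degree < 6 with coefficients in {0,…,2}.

2t^3 + t^2 + 2t + 1

Multiply in 𝔽_3[t]: (2t² + 2)·(t + 2) = 2t³ + t² + 2t + 1.
Reduced: 2t³ + t² + 2t + 1.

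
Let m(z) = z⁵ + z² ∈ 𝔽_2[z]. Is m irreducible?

Check for roots in 𝔽_2: m(0) = 0 → root; m(1) = 0 → root.
m(0) = 0, so (z) divides m(z); m is reducible.

No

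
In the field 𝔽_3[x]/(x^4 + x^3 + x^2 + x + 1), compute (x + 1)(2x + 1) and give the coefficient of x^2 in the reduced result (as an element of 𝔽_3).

Multiply in 𝔽_3[x]: (x + 1)·(2x + 1) = 2x^2 + 1.
Reduced: 2x^2 + 1.

2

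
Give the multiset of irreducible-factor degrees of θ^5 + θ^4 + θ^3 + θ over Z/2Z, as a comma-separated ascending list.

Write h(θ) = θ^5 + θ^4 + θ^3 + θ.
Roots in Z/2Z: h(0) = 0 → root; h(1) = 0 → root.
Linear factors from roots: (θ), (θ + 1).
Complete factorization: h(θ) = (θ)·(θ + 1)·(θ^3 + θ + 1).
Factor degrees with multiplicity: 1 + 1 + 3 = 5.

1, 1, 3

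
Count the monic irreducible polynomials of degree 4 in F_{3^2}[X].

By the necklace-counting formula, N_9(4) = (1/4) Σ_{d|4} μ(4/d)·9^d.
Divisors of 4: 1, 2, 4; μ(4/d) for each: 0, -1, 1.
Σ = − 9^2 + 9^4 = 6480.
N = 6480/4 = 1620.

1620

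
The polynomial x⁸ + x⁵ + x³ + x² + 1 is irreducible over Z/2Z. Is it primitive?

Yes

Write f(x) = x⁸ + x⁵ + x³ + x² + 1.
|GF(2^8)^×| = 2^8 − 1 = 255. Prime factorization: 255 = 3·5·17.
f is primitive ⇔ x has order 255 in GF(2)[x]/(f), i.e. x^(255/q) ≠ 1 for each prime q | 255.
x^(85) mod f = x⁷ + x⁵ + x⁴ + x³ + x² + x.
x^(51) mod f = x⁷ + x⁶ + x⁴ + x³ + x².
x^(15) mod f = x⁷ + x⁶ + x⁵ + x².
None equal 1, so x has full order 255; f is primitive.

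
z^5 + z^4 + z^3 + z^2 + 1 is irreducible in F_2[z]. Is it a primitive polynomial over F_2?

Write f(z) = z^5 + z^4 + z^3 + z^2 + 1.
|GF(2^5)^×| = 2^5 − 1 = 31. Prime factorization: 31 = 31.
f is primitive ⇔ z has order 31 in GF(2)[z]/(f), i.e. z^(31/q) ≠ 1 for each prime q | 31.
z^(1) mod f = z.
None equal 1, so z has full order 31; f is primitive.

Yes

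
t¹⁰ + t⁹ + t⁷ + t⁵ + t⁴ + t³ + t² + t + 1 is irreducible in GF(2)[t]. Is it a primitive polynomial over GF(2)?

No

Write f(t) = t¹⁰ + t⁹ + t⁷ + t⁵ + t⁴ + t³ + t² + t + 1.
|GF(2^10)^×| = 2^10 − 1 = 1023. Prime factorization: 1023 = 3·11·31.
f is primitive ⇔ t has order 1023 in GF(2)[t]/(f), i.e. t^(1023/q) ≠ 1 for each prime q | 1023.
t^(341) mod f = 1
t^(93) mod f = t⁹ + t⁸ + t⁶ + t⁵.
t^(33) mod f = t⁹ + t⁸ + t⁷ + t⁶ + t⁴ + t³ + t.
Since t^(341) = 1, the order of t divides 341 < 1023; not primitive.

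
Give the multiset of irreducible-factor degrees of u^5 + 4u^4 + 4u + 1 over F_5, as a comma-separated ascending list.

Write f(u) = u^5 + 4u^4 + 4u + 1.
Roots in F_5: f(0) = 1; f(1) = 0 → root; f(2) = 0 → root; f(3) = 0 → root; f(4) = 0 → root.
Linear factors from roots: (u + 4), (u + 3), (u + 2), (u + 1).
Complete factorization: f(u) = (u + 1)·(u + 2)·(u + 3)·(u + 4)^2.
Factor degrees with multiplicity: 1 + 1 + 1 + 1 + 1 = 5.

1, 1, 1, 1, 1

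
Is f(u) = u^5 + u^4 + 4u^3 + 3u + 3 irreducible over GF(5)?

Yes

Check for roots in GF(5): f(0) = 3; f(1) = 2; f(2) = 4; f(3) = 4; f(4) = 1.
No roots, so no linear factors.
Degree-2 irreducible divisors: test the 10 monic irreducibles of degree 2 over GF(5).
None of them divide f (all give nonzero remainder).
No irreducible factor of degree ≤ 2 exists, so f is irreducible over GF(5).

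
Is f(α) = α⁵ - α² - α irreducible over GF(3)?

No

Check for roots in GF(3): f(0) = 0 → root; f(1) = 2; f(2) = 2.
f(0) = 0, so (α) divides f(α); f is reducible.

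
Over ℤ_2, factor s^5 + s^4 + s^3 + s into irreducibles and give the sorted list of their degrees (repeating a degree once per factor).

Write f(s) = s^5 + s^4 + s^3 + s.
Roots in ℤ_2: f(0) = 0 → root; f(1) = 0 → root.
Linear factors from roots: (s), (s + 1).
Complete factorization: f(s) = (s)·(s + 1)·(s^3 + s + 1).
Factor degrees with multiplicity: 1 + 1 + 3 = 5.

1, 1, 3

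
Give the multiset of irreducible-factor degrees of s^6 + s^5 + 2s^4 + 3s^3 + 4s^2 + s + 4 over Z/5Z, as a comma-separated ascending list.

Write f(s) = s^6 + s^5 + 2s^4 + 3s^3 + 4s^2 + s + 4.
Roots in Z/5Z: f(0) = 4; f(1) = 1; f(2) = 4; f(3) = 3; f(4) = 1.
Complete factorization: f(s) = (s^3 + 3s^2 + s + 2)·(s^3 + 3s^2 + 2s + 2).
Factor degrees with multiplicity: 3 + 3 = 6.

3, 3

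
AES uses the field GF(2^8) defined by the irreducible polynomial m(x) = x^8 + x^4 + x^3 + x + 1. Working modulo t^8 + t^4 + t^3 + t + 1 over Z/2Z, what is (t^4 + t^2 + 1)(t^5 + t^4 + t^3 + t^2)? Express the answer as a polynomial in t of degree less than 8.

Multiply in Z/2Z[t]: (t^4 + t^2 + 1)·(t^5 + t^4 + t^3 + t^2) = t^9 + t^8 + t^3 + t^2.
Reduce using t^8 ≡ t^4 + t^3 + t + 1 (mod t^8 + t^4 + t^3 + t + 1).
Reduced: t^5 + 1.

t^5 + 1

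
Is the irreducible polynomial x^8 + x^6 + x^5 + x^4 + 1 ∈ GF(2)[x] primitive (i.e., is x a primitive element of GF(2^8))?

Write f(x) = x^8 + x^6 + x^5 + x^4 + 1.
|GF(2^8)^×| = 2^8 − 1 = 255. Prime factorization: 255 = 3·5·17.
f is primitive ⇔ x has order 255 in GF(2)[x]/(f), i.e. x^(255/q) ≠ 1 for each prime q | 255.
x^(85) mod f = x^7 + x^6 + x^4 + x^3 + x + 1.
x^(51) mod f = x^6 + x^3 + x^2 + 1.
x^(15) mod f = x^7 + x^6 + 1.
None equal 1, so x has full order 255; f is primitive.

Yes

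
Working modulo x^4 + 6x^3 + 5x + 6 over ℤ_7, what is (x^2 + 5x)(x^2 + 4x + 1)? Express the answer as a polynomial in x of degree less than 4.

Multiply in ℤ_7[x]: (x^2 + 5x)·(x^2 + 4x + 1) = x^4 + 2x^3 + 5x.
Reduce using x^4 ≡ x^3 + 2x + 1 (mod x^4 + 6x^3 + 5x + 6).
Reduced: 3x^3 + 1.

3x^3 + 1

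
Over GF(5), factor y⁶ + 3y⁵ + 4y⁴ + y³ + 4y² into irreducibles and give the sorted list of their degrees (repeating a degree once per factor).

1, 1, 1, 1, 2

Write h(y) = y⁶ + 3y⁵ + 4y⁴ + y³ + 4y².
Roots in GF(5): h(0) = 0 → root; h(1) = 3; h(2) = 3; h(3) = 0 → root; h(4) = 0 → root.
Linear factors from roots: (y), (y + 2), (y + 1).
Complete factorization: h(y) = (y + 1)·(y + 2)·(y)^2·(y² + 2).
Factor degrees with multiplicity: 1 + 1 + 1 + 1 + 2 = 6.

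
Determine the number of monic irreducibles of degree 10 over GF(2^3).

107370900

The number of monic irreducibles of degree 10 over GF(8) is (1/10)·Σ_{d∣10} μ(10/d) 8^d.
Divisors of 10: 1, 2, 5, 10; μ(10/d) for each: 1, -1, -1, 1.
Σ = 8^1 − 8^2 − 8^5 + 8^10 = 1073709000.
N = 1073709000/10 = 107370900.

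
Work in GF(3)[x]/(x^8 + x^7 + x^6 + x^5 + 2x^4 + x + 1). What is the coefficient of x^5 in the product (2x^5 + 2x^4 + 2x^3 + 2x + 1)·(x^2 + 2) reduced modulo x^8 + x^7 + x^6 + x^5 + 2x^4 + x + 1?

0

Multiply in GF(3)[x]: (2x^5 + 2x^4 + 2x^3 + 2x + 1)·(x^2 + 2) = 2x^7 + 2x^6 + x^4 + x^2 + x + 2.
Reduced: 2x^7 + 2x^6 + x^4 + x^2 + x + 2.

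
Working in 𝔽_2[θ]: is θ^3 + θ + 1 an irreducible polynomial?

Yes

Write f(θ) = θ^3 + θ + 1.
Check for roots in 𝔽_2: f(0) = 1; f(1) = 1.
No roots. A degree-3 polynomial over a field with no linear factor is irreducible.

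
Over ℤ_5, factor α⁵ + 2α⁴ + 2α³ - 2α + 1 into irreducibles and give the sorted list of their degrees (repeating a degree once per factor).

2, 3

Write g(α) = α⁵ + 2α⁴ + 2α³ - 2α + 1.
Roots in ℤ_5: g(0) = 1; g(1) = 4; g(2) = 2; g(3) = 4; g(4) = 2.
Complete factorization: g(α) = (α² - α + 1)·(α³ - 2α² - α + 1).
Factor degrees with multiplicity: 2 + 3 = 5.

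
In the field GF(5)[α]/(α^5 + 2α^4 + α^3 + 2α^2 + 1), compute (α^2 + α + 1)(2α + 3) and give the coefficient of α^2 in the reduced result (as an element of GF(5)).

Multiply in GF(5)[α]: (α^2 + α + 1)·(2α + 3) = 2α^3 + 3.
Reduced: 2α^3 + 3.

0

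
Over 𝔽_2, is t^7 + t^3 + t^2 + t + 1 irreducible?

Yes

Write m(t) = t^7 + t^3 + t^2 + t + 1.
Check for roots in 𝔽_2: m(0) = 1; m(1) = 1.
No roots, so no linear factors.
Monic irreducibles of degree 2 over GF(2): t^2 + t + 1.
None of them divide m (all give nonzero remainder).
Monic irreducibles of degree 3 over GF(2): t^3 + t + 1, t^3 + t^2 + 1.
None of them divide m (all give nonzero remainder).
No irreducible factor of degree ≤ 3 exists, so m is irreducible over GF(2).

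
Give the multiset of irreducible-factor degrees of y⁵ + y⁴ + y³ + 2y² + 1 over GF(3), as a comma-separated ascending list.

Write g(y) = y⁵ + y⁴ + y³ + 2y² + 1.
Roots in GF(3): g(0) = 1; g(1) = 0 → root; g(2) = 2.
Linear factors from roots: (y + 2).
Complete factorization: g(y) = (y + 2)·(y² + 1)·(y² + 2y + 2).
Factor degrees with multiplicity: 1 + 2 + 2 = 5.

1, 2, 2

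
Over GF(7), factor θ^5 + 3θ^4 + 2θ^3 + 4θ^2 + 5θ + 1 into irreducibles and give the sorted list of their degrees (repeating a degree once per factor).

Write h(θ) = θ^5 + 3θ^4 + 2θ^3 + 4θ^2 + 5θ + 1.
Linear factors from roots: (θ + 2), (θ + 1).
Complete factorization: h(θ) = (θ + 1)·(θ + 2)·(θ^3 + 4).
Factor degrees with multiplicity: 1 + 1 + 3 = 5.

1, 1, 3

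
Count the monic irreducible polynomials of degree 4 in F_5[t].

The number of monic irreducibles of degree 4 over GF(5) is (1/4)·Σ_{d∣4} μ(4/d) 5^d.
Divisors of 4: 1, 2, 4; μ(4/d) for each: 0, -1, 1.
Σ = − 5^2 + 5^4 = 600.
N = 600/4 = 150.

150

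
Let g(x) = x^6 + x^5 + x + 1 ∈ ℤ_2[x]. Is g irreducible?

No

Check for roots in ℤ_2: g(0) = 1; g(1) = 0 → root.
g(1) = 0, so (x − 1) divides g(x); g is reducible.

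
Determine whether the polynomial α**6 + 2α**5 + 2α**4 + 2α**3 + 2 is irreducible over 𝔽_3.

Write P(α) = α**6 + 2α**5 + 2α**4 + 2α**3 + 2.
Check for roots in 𝔽_3: P(0) = 2; P(1) = 0 → root; P(2) = 1.
P(1) = 0, so (α − 1) divides P(α); P is reducible.

No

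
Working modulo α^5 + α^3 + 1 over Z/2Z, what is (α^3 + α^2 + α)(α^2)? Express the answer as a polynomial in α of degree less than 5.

Multiply in Z/2Z[α]: (α^3 + α^2 + α)·(α^2) = α^5 + α^4 + α^3.
Reduce using α^5 ≡ α^3 + 1 (mod α^5 + α^3 + 1).
Reduced: α^4 + 1.

α^4 + 1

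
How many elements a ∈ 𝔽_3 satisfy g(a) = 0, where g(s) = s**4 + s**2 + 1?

Evaluate at each of the 3 elements of 𝔽_3:
g(0) = 1; g(1) = 0 → root; g(2) = 0 → root.
Roots: {1, 2}.

2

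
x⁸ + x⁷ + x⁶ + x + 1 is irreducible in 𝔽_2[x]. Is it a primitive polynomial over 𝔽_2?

Yes

Write f(x) = x⁸ + x⁷ + x⁶ + x + 1.
|GF(2^8)^×| = 2^8 − 1 = 255. Prime factorization: 255 = 3·5·17.
f is primitive ⇔ x has order 255 in GF(2)[x]/(f), i.e. x^(255/q) ≠ 1 for each prime q | 255.
x^(85) mod f = x⁷ + x⁵ + x³ + x².
x^(51) mod f = x⁷ + x⁴ + x + 1.
x^(15) mod f = x⁷ + x⁶ + x⁵ + x³ + x² + x.
None equal 1, so x has full order 255; f is primitive.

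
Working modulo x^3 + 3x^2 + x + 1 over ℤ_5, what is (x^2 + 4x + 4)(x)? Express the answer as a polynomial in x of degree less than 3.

x^2 + 3x + 4

Multiply in ℤ_5[x]: (x^2 + 4x + 4)·(x) = x^3 + 4x^2 + 4x.
Reduce using x^3 ≡ 2x^2 + 4x + 4 (mod x^3 + 3x^2 + x + 1).
Reduced: x^2 + 3x + 4.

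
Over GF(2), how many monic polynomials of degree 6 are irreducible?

9

Gauss's count: N_{2}(6) = (1/6) Σ_{d|6} μ(6/d)·2^d.
Divisors of 6: 1, 2, 3, 6; μ(6/d) for each: 1, -1, -1, 1.
Σ = 2^1 − 2^2 − 2^3 + 2^6 = 54.
N = 54/6 = 9.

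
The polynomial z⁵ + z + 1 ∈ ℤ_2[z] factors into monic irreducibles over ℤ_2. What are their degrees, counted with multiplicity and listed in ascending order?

Write h(z) = z⁵ + z + 1.
Roots in ℤ_2: h(0) = 1; h(1) = 1.
Complete factorization: h(z) = (z² + z + 1)·(z³ + z² + 1).
Factor degrees with multiplicity: 2 + 3 = 5.

2, 3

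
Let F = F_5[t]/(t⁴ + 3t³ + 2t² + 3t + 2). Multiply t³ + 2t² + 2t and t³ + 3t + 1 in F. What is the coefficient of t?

1

Multiply in F_5[t]: (t³ + 2t² + 2t)·(t³ + 3t + 1) = t⁶ + 2t⁵ + 2t³ + 3t² + 2t.
Reduce using t⁴ ≡ 2t³ + 3t² + 2t + 3 (mod t⁴ + 3t³ + 2t² + 3t + 2).
Reduced: 3t³ + 2t² + t + 3.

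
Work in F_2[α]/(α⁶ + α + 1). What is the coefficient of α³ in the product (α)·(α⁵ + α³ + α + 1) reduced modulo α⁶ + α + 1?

0

Multiply in F_2[α]: (α)·(α⁵ + α³ + α + 1) = α⁶ + α⁴ + α² + α.
Reduce using α⁶ ≡ α + 1 (mod α⁶ + α + 1).
Reduced: α⁴ + α² + 1.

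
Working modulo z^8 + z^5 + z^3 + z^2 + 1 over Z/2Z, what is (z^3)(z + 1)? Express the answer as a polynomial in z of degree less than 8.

Multiply in Z/2Z[z]: (z^3)·(z + 1) = z^4 + z^3.
Reduced: z^4 + z^3.

z^4 + z^3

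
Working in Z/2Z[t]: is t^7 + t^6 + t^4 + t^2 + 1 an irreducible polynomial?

Yes

Write f(t) = t^7 + t^6 + t^4 + t^2 + 1.
Check for roots in Z/2Z: f(0) = 1; f(1) = 1.
No roots, so no linear factors.
Monic irreducibles of degree 2 over GF(2): t^2 + t + 1.
None of them divide f (all give nonzero remainder).
Monic irreducibles of degree 3 over GF(2): t^3 + t + 1, t^3 + t^2 + 1.
None of them divide f (all give nonzero remainder).
No irreducible factor of degree ≤ 3 exists, so f is irreducible over GF(2).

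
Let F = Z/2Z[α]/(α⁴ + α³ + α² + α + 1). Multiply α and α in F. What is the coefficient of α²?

1

Multiply in Z/2Z[α]: (α)·(α) = α².
Reduced: α².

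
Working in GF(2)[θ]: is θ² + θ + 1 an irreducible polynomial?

Yes

Write g(θ) = θ² + θ + 1.
Check for roots in GF(2): g(0) = 1; g(1) = 1.
No roots. A degree-2 polynomial over a field with no linear factor is irreducible.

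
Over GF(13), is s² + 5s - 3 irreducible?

Write h(s) = s² + 5s - 3.
Check each element of GF(13) for a root: h(0)=10, h(1)=3, h(2)=11, h(3)=8, h(4)=7, h(5)=8, h(6)=11, h(7)=3, h(8)=10, h(9)=6, h(10)=4, h(11)=4, h(12)=6.
No roots. A degree-2 polynomial over a field with no linear factor is irreducible.

Yes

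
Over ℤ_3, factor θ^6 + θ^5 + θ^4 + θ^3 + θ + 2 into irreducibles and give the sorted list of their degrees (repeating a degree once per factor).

6

Write f(θ) = θ^6 + θ^5 + θ^4 + θ^3 + θ + 2.
Roots in ℤ_3: f(0) = 2; f(1) = 1; f(2) = 1.
Complete factorization: f(θ) = (θ^6 + θ^5 + θ^4 + θ^3 + θ + 2).
Factor degrees with multiplicity: 6 = 6.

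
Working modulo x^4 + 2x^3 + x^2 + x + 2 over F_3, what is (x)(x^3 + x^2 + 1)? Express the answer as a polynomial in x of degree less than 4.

2x^3 + 2x^2 + 1

Multiply in F_3[x]: (x)·(x^3 + x^2 + 1) = x^4 + x^3 + x.
Reduce using x^4 ≡ x^3 + 2x^2 + 2x + 1 (mod x^4 + 2x^3 + x^2 + x + 2).
Reduced: 2x^3 + 2x^2 + 1.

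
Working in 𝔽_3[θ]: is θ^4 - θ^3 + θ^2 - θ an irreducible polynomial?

No

Write h(θ) = θ^4 - θ^3 + θ^2 - θ.
Check for roots in 𝔽_3: h(0) = 0 → root; h(1) = 0 → root; h(2) = 1.
h(0) = 0, so (θ) divides h(θ); h is reducible.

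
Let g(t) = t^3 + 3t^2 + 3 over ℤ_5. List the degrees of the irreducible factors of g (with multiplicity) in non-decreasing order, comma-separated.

Roots in ℤ_5: g(0) = 3; g(1) = 2; g(2) = 3; g(3) = 2; g(4) = 0 → root.
Linear factors from roots: (t + 1).
Complete factorization: g(t) = (t + 1)·(t^2 + 2t + 3).
Factor degrees with multiplicity: 1 + 2 = 3.

1, 2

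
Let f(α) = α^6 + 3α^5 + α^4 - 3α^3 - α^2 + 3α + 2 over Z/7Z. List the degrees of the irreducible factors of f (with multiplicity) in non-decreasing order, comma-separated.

1, 1, 2, 2

Linear factors from roots: (α + 2), (α + 1).
Complete factorization: f(α) = (α + 1)·(α + 2)·(α^2 + 2)·(α^2 - 3).
Factor degrees with multiplicity: 1 + 1 + 2 + 2 = 6.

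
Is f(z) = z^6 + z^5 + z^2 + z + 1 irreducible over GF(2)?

Yes

Check for roots in GF(2): f(0) = 1; f(1) = 1.
No roots, so no linear factors.
Monic irreducibles of degree 2 over GF(2): z^2 + z + 1.
None of them divide f (all give nonzero remainder).
Monic irreducibles of degree 3 over GF(2): z^3 + z + 1, z^3 + z^2 + 1.
None of them divide f (all give nonzero remainder).
No irreducible factor of degree ≤ 3 exists, so f is irreducible over GF(2).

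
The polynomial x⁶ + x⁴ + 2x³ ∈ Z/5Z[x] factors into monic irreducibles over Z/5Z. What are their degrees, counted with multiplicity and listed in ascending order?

Write f(x) = x⁶ + x⁴ + 2x³.
Roots in Z/5Z: f(0) = 0 → root; f(1) = 4; f(2) = 1; f(3) = 4; f(4) = 0 → root.
Linear factors from roots: (x), (x + 1).
Complete factorization: f(x) = (x + 1)·(x)^3·(x² + 4x + 2).
Factor degrees with multiplicity: 1 + 1 + 1 + 1 + 2 = 6.

1, 1, 1, 1, 2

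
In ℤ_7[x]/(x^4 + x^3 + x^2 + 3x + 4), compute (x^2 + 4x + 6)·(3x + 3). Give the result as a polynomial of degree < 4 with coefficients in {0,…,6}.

Multiply in ℤ_7[x]: (x^2 + 4x + 6)·(3x + 3) = 3x^3 + x^2 + 2x + 4.
Reduced: 3x^3 + x^2 + 2x + 4.

3x^3 + x^2 + 2x + 4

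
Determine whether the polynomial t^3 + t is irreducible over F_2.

Write P(t) = t^3 + t.
Check for roots in F_2: P(0) = 0 → root; P(1) = 0 → root.
P(0) = 0, so (t) divides P(t); P is reducible.

No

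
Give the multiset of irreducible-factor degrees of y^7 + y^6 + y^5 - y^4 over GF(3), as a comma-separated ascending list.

1, 1, 1, 1, 3

Write h(y) = y^7 + y^6 + y^5 - y^4.
Roots in GF(3): h(0) = 0 → root; h(1) = 2; h(2) = 1.
Linear factors from roots: (y).
Complete factorization: h(y) = (y)^4·(y^3 + y^2 + y - 1).
Factor degrees with multiplicity: 1 + 1 + 1 + 1 + 3 = 7.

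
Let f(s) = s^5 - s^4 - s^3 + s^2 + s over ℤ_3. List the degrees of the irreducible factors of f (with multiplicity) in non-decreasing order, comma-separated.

1, 2, 2

Roots in ℤ_3: f(0) = 0 → root; f(1) = 1; f(2) = 2.
Linear factors from roots: (s).
Complete factorization: f(s) = (s)·(s^2 + s - 1)^2.
Factor degrees with multiplicity: 1 + 2 + 2 = 5.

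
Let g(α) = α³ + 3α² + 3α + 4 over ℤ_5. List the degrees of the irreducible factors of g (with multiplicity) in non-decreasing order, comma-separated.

1, 2

Roots in ℤ_5: g(0) = 4; g(1) = 1; g(2) = 0 → root; g(3) = 2; g(4) = 3.
Linear factors from roots: (α + 3).
Complete factorization: g(α) = (α + 3)·(α² + 3).
Factor degrees with multiplicity: 1 + 2 = 3.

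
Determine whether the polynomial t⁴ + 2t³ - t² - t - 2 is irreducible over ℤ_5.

Yes

Write m(t) = t⁴ + 2t³ - t² - t - 2.
Check for roots in ℤ_5: m(0) = 3; m(1) = 4; m(2) = 4; m(3) = 1; m(4) = 2.
No roots, so no linear factors.
Degree-2 irreducible divisors: test the 10 monic irreducibles of degree 2 over GF(5).
None of them divide m (all give nonzero remainder).
No irreducible factor of degree ≤ 2 exists, so m is irreducible over GF(5).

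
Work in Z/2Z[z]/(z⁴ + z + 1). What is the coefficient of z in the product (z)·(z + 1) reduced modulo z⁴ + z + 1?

1

Multiply in Z/2Z[z]: (z)·(z + 1) = z² + z.
Reduced: z² + z.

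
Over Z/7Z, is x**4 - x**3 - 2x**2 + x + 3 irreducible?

Write h(x) = x**4 - x**3 - 2x**2 + x + 3.
Check for roots in Z/7Z: h(0) = 3; h(1) = 2; h(2) = 5; h(3) = 0 → root; h(4) = 6; h(5) = 3; h(6) = 2.
h(3) = 0, so (x − 3) divides h(x); h is reducible.

No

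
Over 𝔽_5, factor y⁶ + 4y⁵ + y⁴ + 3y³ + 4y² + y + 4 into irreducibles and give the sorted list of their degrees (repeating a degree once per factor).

Write h(y) = y⁶ + 4y⁵ + y⁴ + 3y³ + 4y² + y + 4.
Roots in 𝔽_5: h(0) = 4; h(1) = 3; h(2) = 4; h(3) = 1; h(4) = 2.
Complete factorization: h(y) = (y⁶ + 4y⁵ + y⁴ + 3y³ + 4y² + y + 4).
Factor degrees with multiplicity: 6 = 6.

6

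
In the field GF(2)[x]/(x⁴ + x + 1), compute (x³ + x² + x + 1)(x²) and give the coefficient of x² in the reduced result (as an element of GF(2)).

0

Multiply in GF(2)[x]: (x³ + x² + x + 1)·(x²) = x⁵ + x⁴ + x³ + x².
Reduce using x⁴ ≡ x + 1 (mod x⁴ + x + 1).
Reduced: x³ + 1.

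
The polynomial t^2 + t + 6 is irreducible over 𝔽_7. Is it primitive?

Write f(t) = t^2 + t + 6.
|GF(7^2)^×| = 7^2 − 1 = 48. Prime factorization: 48 = 2^4·3.
f is primitive ⇔ t has order 48 in GF(7)[t]/(f), i.e. t^(48/q) ≠ 1 for each prime q | 48.
t^(24) mod f = 6.
t^(16) mod f = 1
Since t^(16) = 1, the order of t divides 16 < 48; not primitive.

No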